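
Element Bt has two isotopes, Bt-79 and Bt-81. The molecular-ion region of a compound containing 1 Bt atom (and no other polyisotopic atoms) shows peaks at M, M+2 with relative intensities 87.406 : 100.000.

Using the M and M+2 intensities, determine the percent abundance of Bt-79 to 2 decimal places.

46.64%

Write p for the Bt-79 fraction. I(M+2)/I(M) = [C(1,1)·p^0·(1−p)] / p^1 = 1·(1−p)/p = 100.000/87.406 = 1.1441
(1−p)/p = 1.1441/1 = 1.1441  ⇒  p = 1/(1 + 1.1441) = 0.4664
Bt-79: 46.64%, Bt-81: 53.36%.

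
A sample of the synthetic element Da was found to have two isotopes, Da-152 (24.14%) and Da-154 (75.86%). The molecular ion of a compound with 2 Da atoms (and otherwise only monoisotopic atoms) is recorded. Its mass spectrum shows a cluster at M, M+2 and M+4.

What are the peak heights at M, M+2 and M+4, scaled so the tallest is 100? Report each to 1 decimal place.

10.1 : 63.6 : 100.0

Expanding (0.2414 + 0.7586)^2:
P(M) = 0.2414^2 = 0.058274
P(M+2) = 2 × 0.2414^1 × 0.7586^1 = 0.366252
P(M+4) = 0.7586^2 = 0.575474
The M+4 peak is largest (0.575474); scaling to 100 gives 10.1 : 63.6 : 100.0.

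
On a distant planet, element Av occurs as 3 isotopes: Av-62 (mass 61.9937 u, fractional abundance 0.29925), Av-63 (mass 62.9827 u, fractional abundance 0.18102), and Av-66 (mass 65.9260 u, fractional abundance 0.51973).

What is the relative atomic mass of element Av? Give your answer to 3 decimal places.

The abundance-weighted mean is 0.29925 × 61.9937 + 0.18102 × 62.9827 + 0.51973 × 65.9260
= 18.55161 + 11.40113 + 34.26372 = 64.21646 u

64.216 u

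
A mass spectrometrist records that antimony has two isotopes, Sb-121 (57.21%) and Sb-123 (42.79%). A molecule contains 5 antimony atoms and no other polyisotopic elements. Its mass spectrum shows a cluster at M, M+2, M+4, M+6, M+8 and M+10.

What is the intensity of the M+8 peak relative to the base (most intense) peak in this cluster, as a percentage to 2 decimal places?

27.97%

(0.5721 + 0.4279)^5 gives M 0.0613, M+2 0.2292, M+4 0.3428, M+6 0.2564, M+8 0.0959, M+10 0.0143; the largest is M+4.
P(M+4) = C(5,2) × 0.5721^3 × 0.4279^2 = 10 × 0.18724742 × 0.18309841 = 0.342847 (base)
P(M+8) = C(5,4) × 0.5721^1 × 0.4279^4 = 5 × 0.5721 × 0.03352503 = 0.095898
Relative intensity = 0.095898 / 0.342847 × 100 = 27.97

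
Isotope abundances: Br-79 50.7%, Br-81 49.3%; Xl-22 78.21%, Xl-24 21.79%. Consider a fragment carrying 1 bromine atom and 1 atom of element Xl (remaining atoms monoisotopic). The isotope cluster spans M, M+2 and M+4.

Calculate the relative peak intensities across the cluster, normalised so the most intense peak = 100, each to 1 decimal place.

Bromine pattern (n=1): 0.5070 : 0.4930
Element Xl pattern (n=1): 0.7821 : 0.2179
Convolve the two distributions (both contribute in 2-u steps):
  M: 0.5070×0.7821 = 0.396525
  M+2: 0.5070×0.2179 + 0.4930×0.7821 = 0.496051
  M+4: 0.4930×0.2179 = 0.107425
Scale to base peak (0.496051) = 100: 79.9 : 100.0 : 21.7

79.9 : 100.0 : 21.7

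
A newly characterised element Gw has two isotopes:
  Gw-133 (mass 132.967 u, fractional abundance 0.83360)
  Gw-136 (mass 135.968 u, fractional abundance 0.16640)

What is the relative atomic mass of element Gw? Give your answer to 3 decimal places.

133.466 u

Ar = Σ fᵢ·mᵢ = 0.83360 × 132.967 + 0.16640 × 135.968
= 110.8413 + 22.6251 = 133.4664 u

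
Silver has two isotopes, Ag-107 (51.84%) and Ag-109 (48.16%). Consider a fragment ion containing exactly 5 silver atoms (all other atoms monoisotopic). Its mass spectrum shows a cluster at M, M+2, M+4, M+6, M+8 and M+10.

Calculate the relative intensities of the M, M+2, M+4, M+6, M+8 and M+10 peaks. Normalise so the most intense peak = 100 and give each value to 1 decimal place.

11.6 : 53.8 : 100.0 : 92.9 : 43.2 : 8.0

Expanding (0.5184 + 0.4816)^5:
P(M) = 0.5184^5 = 0.037439
P(M+2) = 5 × 0.5184^4 × 0.4816^1 = 0.173907
P(M+4) = 10 × 0.5184^3 × 0.4816^2 = 0.323123
P(M+6) = 10 × 0.5184^2 × 0.4816^3 = 0.300185
P(M+8) = 5 × 0.5184^1 × 0.4816^4 = 0.139438
P(M+10) = 0.4816^5 = 0.025908
The M+4 peak is largest (0.323123); scaling to 100 gives 11.6 : 53.8 : 100.0 : 92.9 : 43.2 : 8.0.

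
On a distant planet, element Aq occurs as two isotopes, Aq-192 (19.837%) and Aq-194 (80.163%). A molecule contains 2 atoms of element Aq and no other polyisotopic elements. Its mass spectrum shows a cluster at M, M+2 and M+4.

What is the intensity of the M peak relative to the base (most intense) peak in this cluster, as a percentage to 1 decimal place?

(0.19837 + 0.80163)^2 gives M 0.0394, M+2 0.3180, M+4 0.6426; the largest is M+4.
P(M+4) = C(2,2) × 0.19837^0 × 0.80163^2 = 1 × 1.0000 × 0.64261066 = 0.642611 (base)
P(M) = C(2,0) × 0.19837^2 × 0.80163^0 = 1 × 0.03935066 × 1.0000 = 0.039351
Relative intensity = 0.039351 / 0.642611 × 100 = 6.1

6.1%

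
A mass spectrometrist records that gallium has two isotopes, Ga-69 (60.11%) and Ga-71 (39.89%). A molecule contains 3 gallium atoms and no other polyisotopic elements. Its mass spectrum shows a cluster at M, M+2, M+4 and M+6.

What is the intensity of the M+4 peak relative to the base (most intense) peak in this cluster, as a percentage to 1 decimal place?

66.4%

Term probabilities: M 0.2172, M+2 0.4324, M+4 0.2869, M+6 0.0635. Base peak = M+2.
P(M+2) = C(3,1) × 0.6011^2 × 0.3989^1 = 3 × 0.36132121 × 0.3989 = 0.432393 (base)
P(M+4) = C(3,2) × 0.6011^1 × 0.3989^2 = 3 × 0.6011 × 0.15912121 = 0.286943
Relative intensity = 0.286943 / 0.432393 × 100 = 66.4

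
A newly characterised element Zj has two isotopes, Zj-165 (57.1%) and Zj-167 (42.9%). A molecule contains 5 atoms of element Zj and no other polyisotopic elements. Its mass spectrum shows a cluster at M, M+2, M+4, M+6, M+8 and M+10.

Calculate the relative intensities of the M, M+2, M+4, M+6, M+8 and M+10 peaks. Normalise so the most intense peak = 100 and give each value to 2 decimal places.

17.72 : 66.55 : 100.00 : 75.13 : 28.22 : 4.24

Expanding (0.571 + 0.429)^5:
P(M) = 0.571^5 = 0.060699
P(M+2) = 5 × 0.571^4 × 0.429^1 = 0.228019
P(M+4) = 10 × 0.571^3 × 0.429^2 = 0.342628
P(M+6) = 10 × 0.571^2 × 0.429^3 = 0.257421
P(M+8) = 5 × 0.571^1 × 0.429^4 = 0.096702
P(M+10) = 0.429^5 = 0.014531
The M+4 peak is largest (0.342628); scaling to 100 gives 17.72 : 66.55 : 100.00 : 75.13 : 28.22 : 4.24.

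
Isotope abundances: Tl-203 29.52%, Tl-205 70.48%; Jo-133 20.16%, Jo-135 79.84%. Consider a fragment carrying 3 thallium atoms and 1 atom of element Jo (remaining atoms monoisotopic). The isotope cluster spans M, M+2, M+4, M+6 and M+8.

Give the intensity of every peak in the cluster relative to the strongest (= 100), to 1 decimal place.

Thallium pattern (n=3): 0.02572463 : 0.18425524 : 0.43991564 : 0.35010449
Element Jo pattern (n=1): 0.2016 : 0.7984
Convolve the two distributions (both contribute in 2-u steps):
  M: 0.02572463×0.2016 = 0.005186
  M+2: 0.02572463×0.7984 + 0.18425524×0.2016 = 0.057684
  M+4: 0.18425524×0.7984 + 0.43991564×0.2016 = 0.235796
  M+6: 0.43991564×0.7984 + 0.35010449×0.2016 = 0.421810
  M+8: 0.35010449×0.7984 = 0.279523
Scale to base peak (0.421810) = 100: 1.2 : 13.7 : 55.9 : 100.0 : 66.3

1.2 : 13.7 : 55.9 : 100.0 : 66.3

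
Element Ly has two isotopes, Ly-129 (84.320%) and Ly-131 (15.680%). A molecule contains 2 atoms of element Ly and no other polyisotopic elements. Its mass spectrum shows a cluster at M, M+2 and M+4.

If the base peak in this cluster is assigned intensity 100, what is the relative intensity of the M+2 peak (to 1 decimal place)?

Binomial terms of (0.84320 + 0.15680)^2: M 0.7110, M+2 0.2644, M+4 0.0246 → M is the base peak.
P(M) = C(2,0) × 0.84320^2 × 0.15680^0 = 1 × 0.71098624 × 1.0000 = 0.710986 (base)
P(M+2) = C(2,1) × 0.84320^1 × 0.15680^1 = 2 × 0.8432 × 0.1568 = 0.264428
Relative intensity = 0.264428 / 0.710986 × 100 = 37.2

37.2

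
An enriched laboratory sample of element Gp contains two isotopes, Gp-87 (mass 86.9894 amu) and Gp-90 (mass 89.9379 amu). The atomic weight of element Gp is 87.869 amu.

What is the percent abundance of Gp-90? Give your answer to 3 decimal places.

29.832%

With x = fraction of Gp-87 (so Gp-90 is 1 − x):
86.9894·x + 89.9379·(1 − x) = 87.869
(86.9894 − 89.9379)·x = 87.869 − 89.9379
x = -2.0689 / -2.9485 = 0.70168 → 70.168% Gp-87, 29.832% Gp-90.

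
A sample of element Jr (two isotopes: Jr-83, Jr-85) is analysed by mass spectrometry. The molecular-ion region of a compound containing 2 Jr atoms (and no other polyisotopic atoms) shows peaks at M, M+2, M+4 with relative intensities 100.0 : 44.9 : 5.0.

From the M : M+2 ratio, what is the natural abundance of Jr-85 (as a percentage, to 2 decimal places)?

If p is the fraction of Jr that is Jr-83, then I(M+2)/I(M) = [C(2,1)·p^1·(1−p)] / p^2 = 2·(1−p)/p = 44.9/100.0 = 0.4490
(1−p)/p = 0.4490/2 = 0.2245  ⇒  p = 1/(1 + 0.2245) = 0.8167
Jr-83: 81.67%, Jr-85: 18.33%.

18.33%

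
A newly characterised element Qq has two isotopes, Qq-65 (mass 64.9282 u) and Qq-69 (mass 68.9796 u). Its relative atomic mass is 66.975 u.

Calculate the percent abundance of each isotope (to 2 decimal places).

Qq-65: 49.48%, Qq-69: 50.52%

With x = fraction of Qq-65 (so Qq-69 is 1 − x):
64.9282·x + 68.9796·(1 − x) = 66.975
(64.9282 − 68.9796)·x = 66.975 − 68.9796
x = -2.0046 / -4.0514 = 0.49479 → 49.48% Qq-65, 50.52% Qq-69.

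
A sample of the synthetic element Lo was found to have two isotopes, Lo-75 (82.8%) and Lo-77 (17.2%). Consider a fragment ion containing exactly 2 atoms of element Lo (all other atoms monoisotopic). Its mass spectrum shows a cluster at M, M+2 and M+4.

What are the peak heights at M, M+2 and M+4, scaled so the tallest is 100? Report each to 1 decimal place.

100.0 : 41.5 : 4.3

Each Lo atom is independently Lo-75 (p = 0.828) or Lo-77 (q = 0.172); the cluster is the binomial expansion (p + q)^2.
P(M) = 0.828^2 = 0.685584
P(M+2) = 2 × 0.828^1 × 0.172^1 = 0.284832
P(M+4) = 0.172^2 = 0.029584
The M peak is largest (0.685584); scaling to 100 gives 100.0 : 41.5 : 4.3.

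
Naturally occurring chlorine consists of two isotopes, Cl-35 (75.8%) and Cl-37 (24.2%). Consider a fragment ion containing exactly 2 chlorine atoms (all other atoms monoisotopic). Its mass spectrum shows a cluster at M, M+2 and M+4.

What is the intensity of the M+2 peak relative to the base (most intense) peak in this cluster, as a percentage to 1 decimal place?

63.9%

Term probabilities: M 0.5746, M+2 0.3669, M+4 0.0586. Base peak = M.
P(M) = C(2,0) × 0.758^2 × 0.242^0 = 1 × 0.574564 × 1.0000 = 0.574564 (base)
P(M+2) = C(2,1) × 0.758^1 × 0.242^1 = 2 × 0.7580 × 0.2420 = 0.366872
Relative intensity = 0.366872 / 0.574564 × 100 = 63.9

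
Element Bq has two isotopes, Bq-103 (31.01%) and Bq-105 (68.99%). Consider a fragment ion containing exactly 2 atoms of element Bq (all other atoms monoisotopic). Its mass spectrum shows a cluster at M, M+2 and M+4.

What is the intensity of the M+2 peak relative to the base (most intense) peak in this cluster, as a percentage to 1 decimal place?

Binomial terms of (0.3101 + 0.6899)^2: M 0.0962, M+2 0.4279, M+4 0.4760 → M+4 is the base peak.
P(M+4) = C(2,2) × 0.3101^0 × 0.6899^2 = 1 × 1.0000 × 0.47596201 = 0.475962 (base)
P(M+2) = C(2,1) × 0.3101^1 × 0.6899^1 = 2 × 0.3101 × 0.6899 = 0.427876
Relative intensity = 0.427876 / 0.475962 × 100 = 89.9

89.9%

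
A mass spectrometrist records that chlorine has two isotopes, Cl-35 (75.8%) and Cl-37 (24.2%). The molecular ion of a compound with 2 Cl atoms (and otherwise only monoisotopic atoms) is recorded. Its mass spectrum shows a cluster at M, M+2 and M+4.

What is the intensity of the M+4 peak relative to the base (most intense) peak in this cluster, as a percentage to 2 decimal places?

Binomial terms of (0.758 + 0.242)^2: M 0.5746, M+2 0.3669, M+4 0.0586 → M is the base peak.
P(M) = C(2,0) × 0.758^2 × 0.242^0 = 1 × 0.574564 × 1.0000 = 0.574564 (base)
P(M+4) = C(2,2) × 0.758^0 × 0.242^2 = 1 × 1.0000 × 0.058564 = 0.058564
Relative intensity = 0.058564 / 0.574564 × 100 = 10.19

10.19%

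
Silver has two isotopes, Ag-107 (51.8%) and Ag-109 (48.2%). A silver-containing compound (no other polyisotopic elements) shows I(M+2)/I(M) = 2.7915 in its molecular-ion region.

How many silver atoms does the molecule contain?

3

With n Ag atoms, P(M+2)/P(M) = C(n,1)·p^(n−1)q / p^n = n·q/p = n · 0.482/0.518.
n = 2.7915 × 0.518/0.482 = 3.00 ≈ 3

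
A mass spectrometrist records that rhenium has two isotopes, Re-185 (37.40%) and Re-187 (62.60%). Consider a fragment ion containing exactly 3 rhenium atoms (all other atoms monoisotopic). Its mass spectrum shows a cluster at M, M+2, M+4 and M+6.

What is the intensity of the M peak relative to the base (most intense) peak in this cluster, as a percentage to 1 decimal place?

11.9%

Term probabilities: M 0.0523, M+2 0.2627, M+4 0.4397, M+6 0.2453. Base peak = M+4.
P(M+4) = C(3,2) × 0.3740^1 × 0.6260^2 = 3 × 0.3740 × 0.391876 = 0.439685 (base)
P(M) = C(3,0) × 0.3740^3 × 0.6260^0 = 1 × 0.05231362 × 1.0000 = 0.052314
Relative intensity = 0.052314 / 0.439685 × 100 = 11.9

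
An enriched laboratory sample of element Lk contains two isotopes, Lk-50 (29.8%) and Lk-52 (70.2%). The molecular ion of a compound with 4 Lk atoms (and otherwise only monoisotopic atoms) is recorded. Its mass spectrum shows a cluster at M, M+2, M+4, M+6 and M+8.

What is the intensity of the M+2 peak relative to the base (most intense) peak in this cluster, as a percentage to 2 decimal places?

18.02%

Term probabilities: M 0.0079, M+2 0.0743, M+4 0.2626, M+6 0.4124, M+8 0.2429. Base peak = M+6.
P(M+6) = C(4,3) × 0.298^1 × 0.702^3 = 4 × 0.2980 × 0.34594841 = 0.412371 (base)
P(M+2) = C(4,1) × 0.298^3 × 0.702^1 = 4 × 0.02646359 × 0.7020 = 0.074310
Relative intensity = 0.074310 / 0.412371 × 100 = 18.02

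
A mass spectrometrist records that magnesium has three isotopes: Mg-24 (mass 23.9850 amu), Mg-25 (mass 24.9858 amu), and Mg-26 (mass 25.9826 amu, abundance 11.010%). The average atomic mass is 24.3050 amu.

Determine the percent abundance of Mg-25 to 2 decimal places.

10.00%

The remaining 88.990% is split between Mg-24 (fraction x) and Mg-25 (fraction 0.88990 − x).
Substituting: 23.9850x + 24.9858(0.88990 − x) = 21.44431574
(23.9850 − 24.9858)x = -0.79054768  ⇒  x = 0.78992, y = 0.09998
Mg-24: 78.99%, Mg-25: 10.00%.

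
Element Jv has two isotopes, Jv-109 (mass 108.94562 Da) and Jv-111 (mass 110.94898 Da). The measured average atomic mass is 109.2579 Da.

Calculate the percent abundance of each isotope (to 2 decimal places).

Jv-109: 84.41%, Jv-111: 15.59%

Let x be the fractional abundance of Jv-109; then Jv-111 has abundance 1 − x.
108.94562·x + 110.94898·(1 − x) = 109.2579
(108.94562 − 110.94898)·x = 109.2579 − 110.94898
x = -1.69108 / -2.00336 = 0.84412 → 84.41% Jv-109, 15.59% Jv-111.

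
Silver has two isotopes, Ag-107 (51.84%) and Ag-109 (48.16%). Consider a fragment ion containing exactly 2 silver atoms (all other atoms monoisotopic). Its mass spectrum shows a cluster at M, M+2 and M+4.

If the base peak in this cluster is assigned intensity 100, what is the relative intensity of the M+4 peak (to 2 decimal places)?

46.45

Binomial terms of (0.5184 + 0.4816)^2: M 0.2687, M+2 0.4993, M+4 0.2319 → M+2 is the base peak.
P(M+2) = C(2,1) × 0.5184^1 × 0.4816^1 = 2 × 0.5184 × 0.4816 = 0.499323 (base)
P(M+4) = C(2,2) × 0.5184^0 × 0.4816^2 = 1 × 1.0000 × 0.23193856 = 0.231939
Relative intensity = 0.231939 / 0.499323 × 100 = 46.45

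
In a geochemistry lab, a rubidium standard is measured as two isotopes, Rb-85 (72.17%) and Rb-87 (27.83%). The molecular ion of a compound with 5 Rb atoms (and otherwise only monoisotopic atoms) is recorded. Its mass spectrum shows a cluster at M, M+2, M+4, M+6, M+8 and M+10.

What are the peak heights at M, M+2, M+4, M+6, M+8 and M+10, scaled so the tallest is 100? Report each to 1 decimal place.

The 5 Rb atoms are independent, so intensities follow the terms of (0.7217 + 0.2783)^5.
P(M) = 0.7217^5 = 0.195787
P(M+2) = 5 × 0.7217^4 × 0.2783^1 = 0.377494
P(M+4) = 10 × 0.7217^3 × 0.2783^2 = 0.291136
P(M+6) = 10 × 0.7217^2 × 0.2783^3 = 0.112267
P(M+8) = 5 × 0.7217^1 × 0.2783^4 = 0.021646
P(M+10) = 0.2783^5 = 0.001669
The M+2 peak is largest (0.377494); scaling to 100 gives 51.9 : 100.0 : 77.1 : 29.7 : 5.7 : 0.4.

51.9 : 100.0 : 77.1 : 29.7 : 5.7 : 0.4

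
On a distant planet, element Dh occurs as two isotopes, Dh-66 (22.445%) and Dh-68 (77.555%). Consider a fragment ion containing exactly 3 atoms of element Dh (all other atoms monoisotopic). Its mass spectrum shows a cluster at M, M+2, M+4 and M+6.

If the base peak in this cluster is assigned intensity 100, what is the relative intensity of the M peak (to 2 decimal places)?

Term probabilities: M 0.0113, M+2 0.1172, M+4 0.4050, M+6 0.4665. Base peak = M+6.
P(M+6) = C(3,3) × 0.22445^0 × 0.77555^3 = 1 × 1.0000 × 0.46647611 = 0.466476 (base)
P(M) = C(3,0) × 0.22445^3 × 0.77555^0 = 1 × 0.0113073 × 1.0000 = 0.011307
Relative intensity = 0.011307 / 0.466476 × 100 = 2.42

2.42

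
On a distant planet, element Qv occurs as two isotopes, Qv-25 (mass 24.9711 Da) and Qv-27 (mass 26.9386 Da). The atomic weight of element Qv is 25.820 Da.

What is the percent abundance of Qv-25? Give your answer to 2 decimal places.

56.85%

With x = fraction of Qv-25 (so Qv-27 is 1 − x):
24.9711·x + 26.9386·(1 − x) = 25.820
(24.9711 − 26.9386)·x = 25.820 − 26.9386
x = -1.1186 / -1.9675 = 0.56854 → 56.85% Qv-25, 43.15% Qv-27.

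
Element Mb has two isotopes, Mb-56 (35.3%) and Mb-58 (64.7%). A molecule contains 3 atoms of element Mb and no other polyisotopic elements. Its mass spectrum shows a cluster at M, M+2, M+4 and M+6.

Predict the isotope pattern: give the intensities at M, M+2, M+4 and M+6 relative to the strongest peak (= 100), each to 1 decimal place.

The 3 Mb atoms are independent, so intensities follow the terms of (0.353 + 0.647)^3.
P(M) = 0.353^3 = 0.043987
P(M+2) = 3 × 0.353^2 × 0.647^1 = 0.241866
P(M+4) = 3 × 0.353^1 × 0.647^2 = 0.443307
P(M+6) = 0.647^3 = 0.270840
The M+4 peak is largest (0.443307); scaling to 100 gives 9.9 : 54.6 : 100.0 : 61.1.

9.9 : 54.6 : 100.0 : 61.1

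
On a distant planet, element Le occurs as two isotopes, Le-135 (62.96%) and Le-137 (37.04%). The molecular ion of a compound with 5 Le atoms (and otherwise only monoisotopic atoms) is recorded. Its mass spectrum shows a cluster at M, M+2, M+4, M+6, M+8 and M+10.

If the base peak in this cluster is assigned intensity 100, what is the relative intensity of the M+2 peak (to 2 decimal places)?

Term probabilities: M 0.0989, M+2 0.2910, M+4 0.3424, M+6 0.2014, M+8 0.0593, M+10 0.0070. Base peak = M+4.
P(M+4) = C(5,2) × 0.6296^3 × 0.3704^2 = 10 × 0.24957102 × 0.13719616 = 0.342402 (base)
P(M+2) = C(5,1) × 0.6296^4 × 0.3704^1 = 5 × 0.15712992 × 0.3704 = 0.291005
Relative intensity = 0.291005 / 0.342402 × 100 = 84.99

84.99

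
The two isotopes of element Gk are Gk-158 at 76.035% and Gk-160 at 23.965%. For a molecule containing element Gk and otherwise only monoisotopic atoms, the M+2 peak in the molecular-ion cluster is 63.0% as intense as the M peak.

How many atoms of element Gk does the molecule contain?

With n Gk atoms, P(M+2)/P(M) = C(n,1)·p^(n−1)q / p^n = n·q/p = n · 0.23965/0.76035.
n = 0.630 × 0.76035/0.23965 = 2.00 ≈ 2

2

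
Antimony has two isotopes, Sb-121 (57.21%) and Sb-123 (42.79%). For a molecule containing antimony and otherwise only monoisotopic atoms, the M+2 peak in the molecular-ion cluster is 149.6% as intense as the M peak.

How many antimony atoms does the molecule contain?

The M+2/M ratio from n Sb atoms is n · q/p = n · 0.4279/0.5721.
n = 1.496 × 0.5721/0.4279 = 2.00 ≈ 2

2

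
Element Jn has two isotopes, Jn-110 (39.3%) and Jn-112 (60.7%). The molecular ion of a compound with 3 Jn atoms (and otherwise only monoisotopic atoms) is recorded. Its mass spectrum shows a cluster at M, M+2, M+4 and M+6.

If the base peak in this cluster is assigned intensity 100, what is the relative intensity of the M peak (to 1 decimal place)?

Binomial terms of (0.393 + 0.607)^3: M 0.0607, M+2 0.2813, M+4 0.4344, M+6 0.2236 → M+4 is the base peak.
P(M+4) = C(3,2) × 0.393^1 × 0.607^2 = 3 × 0.3930 × 0.368449 = 0.434401 (base)
P(M) = C(3,0) × 0.393^3 × 0.607^0 = 1 × 0.06069846 × 1.0000 = 0.060698
Relative intensity = 0.060698 / 0.434401 × 100 = 14.0

14.0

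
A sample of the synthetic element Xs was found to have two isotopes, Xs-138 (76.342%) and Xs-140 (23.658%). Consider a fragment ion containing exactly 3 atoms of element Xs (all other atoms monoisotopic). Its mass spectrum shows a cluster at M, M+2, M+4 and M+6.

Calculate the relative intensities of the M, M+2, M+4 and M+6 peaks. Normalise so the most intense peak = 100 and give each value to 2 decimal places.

Expanding (0.76342 + 0.23658)^3:
P(M) = 0.76342^3 = 0.444929
P(M+2) = 3 × 0.76342^2 × 0.23658^1 = 0.413644
P(M+4) = 3 × 0.76342^1 × 0.23658^2 = 0.128186
P(M+6) = 0.23658^3 = 0.013241
The M peak is largest (0.444929); scaling to 100 gives 100.00 : 92.97 : 28.81 : 2.98.

100.00 : 92.97 : 28.81 : 2.98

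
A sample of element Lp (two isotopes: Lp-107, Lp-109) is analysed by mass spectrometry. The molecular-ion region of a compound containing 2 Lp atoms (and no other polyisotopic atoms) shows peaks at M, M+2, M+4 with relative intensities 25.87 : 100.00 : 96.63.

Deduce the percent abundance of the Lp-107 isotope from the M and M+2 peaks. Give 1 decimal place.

34.1%

If p is the fraction of Lp that is Lp-107, then I(M+2)/I(M) = [C(2,1)·p^1·(1−p)] / p^2 = 2·(1−p)/p = 100.00/25.87 = 3.8655
(1−p)/p = 3.8655/2 = 1.9327  ⇒  p = 1/(1 + 1.9327) = 0.3410
Lp-107: 34.1%, Lp-109: 65.9%.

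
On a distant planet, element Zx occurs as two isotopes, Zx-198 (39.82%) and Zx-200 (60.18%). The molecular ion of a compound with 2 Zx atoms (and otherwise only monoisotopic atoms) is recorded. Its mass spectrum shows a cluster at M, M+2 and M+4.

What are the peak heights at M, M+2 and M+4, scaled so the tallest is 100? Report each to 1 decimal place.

Expanding (0.3982 + 0.6018)^2:
P(M) = 0.3982^2 = 0.158563
P(M+2) = 2 × 0.3982^1 × 0.6018^1 = 0.479274
P(M+4) = 0.6018^2 = 0.362163
The M+2 peak is largest (0.479274); scaling to 100 gives 33.1 : 100.0 : 75.6.

33.1 : 100.0 : 75.6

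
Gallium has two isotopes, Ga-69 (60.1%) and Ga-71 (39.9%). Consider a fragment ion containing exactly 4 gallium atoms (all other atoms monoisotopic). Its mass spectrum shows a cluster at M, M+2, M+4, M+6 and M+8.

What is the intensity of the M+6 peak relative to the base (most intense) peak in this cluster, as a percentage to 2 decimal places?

44.08%

Binomial terms of (0.601 + 0.399)^4: M 0.1305, M+2 0.3465, M+4 0.3450, M+6 0.1527, M+8 0.0253 → M+2 is the base peak.
P(M+2) = C(4,1) × 0.601^3 × 0.399^1 = 4 × 0.2170818 × 0.3990 = 0.346463 (base)
P(M+6) = C(4,3) × 0.601^1 × 0.399^3 = 4 × 0.6010 × 0.0635212 = 0.152705
Relative intensity = 0.152705 / 0.346463 × 100 = 44.08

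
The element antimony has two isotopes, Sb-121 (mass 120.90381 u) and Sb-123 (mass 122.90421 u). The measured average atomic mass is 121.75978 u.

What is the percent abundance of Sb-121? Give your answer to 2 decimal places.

Let x be the fractional abundance of Sb-121; then Sb-123 has abundance 1 − x.
120.90381·x + 122.90421·(1 − x) = 121.75978
(120.90381 − 122.90421)·x = 121.75978 − 122.90421
x = -1.14443 / -2.00040 = 0.57210 → 57.21% Sb-121, 42.79% Sb-123.

57.21%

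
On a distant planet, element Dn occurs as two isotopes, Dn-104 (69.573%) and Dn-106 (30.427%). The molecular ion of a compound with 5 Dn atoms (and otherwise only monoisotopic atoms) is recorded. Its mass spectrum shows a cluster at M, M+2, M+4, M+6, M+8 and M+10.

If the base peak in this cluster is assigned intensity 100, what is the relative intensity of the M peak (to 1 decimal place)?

45.7

Binomial terms of (0.69573 + 0.30427)^5: M 0.1630, M+2 0.3564, M+4 0.3118, M+6 0.1364, M+8 0.0298, M+10 0.0026 → M+2 is the base peak.
P(M+2) = C(5,1) × 0.69573^4 × 0.30427^1 = 5 × 0.23429495 × 0.30427 = 0.356445 (base)
P(M) = C(5,0) × 0.69573^5 × 0.30427^0 = 1 × 0.16300602 × 1.0000 = 0.163006
Relative intensity = 0.163006 / 0.356445 × 100 = 45.7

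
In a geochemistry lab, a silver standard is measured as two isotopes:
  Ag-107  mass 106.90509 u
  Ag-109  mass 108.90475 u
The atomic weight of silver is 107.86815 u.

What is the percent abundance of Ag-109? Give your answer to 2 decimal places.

With x = fraction of Ag-107 (so Ag-109 is 1 − x):
106.90509·x + 108.90475·(1 − x) = 107.86815
(106.90509 − 108.90475)·x = 107.86815 − 108.90475
x = -1.03660 / -1.99966 = 0.51839 → 51.84% Ag-107, 48.16% Ag-109.

48.16%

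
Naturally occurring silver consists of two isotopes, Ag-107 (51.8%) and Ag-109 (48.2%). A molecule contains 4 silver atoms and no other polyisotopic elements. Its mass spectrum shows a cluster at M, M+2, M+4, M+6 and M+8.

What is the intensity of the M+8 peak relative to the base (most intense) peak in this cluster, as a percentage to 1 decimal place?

14.4%

Term probabilities: M 0.0720, M+2 0.2680, M+4 0.3740, M+6 0.2320, M+8 0.0540. Base peak = M+4.
P(M+4) = C(4,2) × 0.518^2 × 0.482^2 = 6 × 0.268324 × 0.232324 = 0.374029 (base)
P(M+8) = C(4,4) × 0.518^0 × 0.482^4 = 1 × 1.0000 × 0.05397444 = 0.053974
Relative intensity = 0.053974 / 0.374029 × 100 = 14.4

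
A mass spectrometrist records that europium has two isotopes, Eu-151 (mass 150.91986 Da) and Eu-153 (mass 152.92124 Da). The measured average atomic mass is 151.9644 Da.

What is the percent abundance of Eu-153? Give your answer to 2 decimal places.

52.19%

Writing the weighted mean with unknown fraction x of Eu-151:
150.91986·x + 152.92124·(1 − x) = 151.9644
(150.91986 − 152.92124)·x = 151.9644 − 152.92124
x = -0.95684 / -2.00138 = 0.47809 → 47.81% Eu-151, 52.19% Eu-153.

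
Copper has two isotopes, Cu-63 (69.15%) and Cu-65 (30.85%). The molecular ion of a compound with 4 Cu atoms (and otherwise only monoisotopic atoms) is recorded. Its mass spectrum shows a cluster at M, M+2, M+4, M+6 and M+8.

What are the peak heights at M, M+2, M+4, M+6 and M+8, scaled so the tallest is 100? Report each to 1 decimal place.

The 4 Cu atoms are independent, so intensities follow the terms of (0.6915 + 0.3085)^4.
P(M) = 0.6915^4 = 0.228649
P(M+2) = 4 × 0.6915^3 × 0.3085^1 = 0.408030
P(M+4) = 6 × 0.6915^2 × 0.3085^2 = 0.273052
P(M+6) = 4 × 0.6915^1 × 0.3085^3 = 0.081212
P(M+8) = 0.3085^4 = 0.009058
The M+2 peak is largest (0.408030); scaling to 100 gives 56.0 : 100.0 : 66.9 : 19.9 : 2.2.

56.0 : 100.0 : 66.9 : 19.9 : 2.2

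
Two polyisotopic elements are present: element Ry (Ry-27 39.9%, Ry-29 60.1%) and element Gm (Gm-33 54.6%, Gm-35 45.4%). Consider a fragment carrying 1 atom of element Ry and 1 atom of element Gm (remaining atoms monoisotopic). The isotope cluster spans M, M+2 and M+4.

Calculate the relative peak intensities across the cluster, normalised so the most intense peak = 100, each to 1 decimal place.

42.8 : 100.0 : 53.6

Element Ry pattern (n=1): 0.3990 : 0.6010
Element Gm pattern (n=1): 0.5460 : 0.4540
Convolve the two distributions (both contribute in 2-u steps):
  M: 0.3990×0.5460 = 0.217854
  M+2: 0.3990×0.4540 + 0.6010×0.5460 = 0.509292
  M+4: 0.6010×0.4540 = 0.272854
Scale to base peak (0.509292) = 100: 42.8 : 100.0 : 53.6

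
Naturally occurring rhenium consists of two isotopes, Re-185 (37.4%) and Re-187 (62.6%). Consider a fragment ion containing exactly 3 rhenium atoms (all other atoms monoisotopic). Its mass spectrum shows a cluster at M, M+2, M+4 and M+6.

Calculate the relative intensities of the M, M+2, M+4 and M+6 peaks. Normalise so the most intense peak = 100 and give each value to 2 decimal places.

The 3 Re atoms are independent, so intensities follow the terms of (0.374 + 0.626)^3.
P(M) = 0.374^3 = 0.052314
P(M+2) = 3 × 0.374^2 × 0.626^1 = 0.262687
P(M+4) = 3 × 0.374^1 × 0.626^2 = 0.439685
P(M+6) = 0.626^3 = 0.245314
The M+4 peak is largest (0.439685); scaling to 100 gives 11.90 : 59.74 : 100.00 : 55.79.

11.90 : 59.74 : 100.00 : 55.79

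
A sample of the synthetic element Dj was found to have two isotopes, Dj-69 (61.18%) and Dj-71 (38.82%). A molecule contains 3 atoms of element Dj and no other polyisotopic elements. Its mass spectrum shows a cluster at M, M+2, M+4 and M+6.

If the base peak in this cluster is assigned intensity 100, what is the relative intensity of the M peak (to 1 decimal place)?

52.5

Term probabilities: M 0.2290, M+2 0.4359, M+4 0.2766, M+6 0.0585. Base peak = M+2.
P(M+2) = C(3,1) × 0.6118^2 × 0.3882^1 = 3 × 0.37429924 × 0.3882 = 0.435909 (base)
P(M) = C(3,0) × 0.6118^3 × 0.3882^0 = 1 × 0.22899628 × 1.0000 = 0.228996
Relative intensity = 0.228996 / 0.435909 × 100 = 52.5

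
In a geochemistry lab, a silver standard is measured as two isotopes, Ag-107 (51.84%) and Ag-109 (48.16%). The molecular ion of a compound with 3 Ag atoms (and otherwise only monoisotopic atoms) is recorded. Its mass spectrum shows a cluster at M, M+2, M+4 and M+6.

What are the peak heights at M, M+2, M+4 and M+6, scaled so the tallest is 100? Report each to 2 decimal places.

35.88 : 100.00 : 92.90 : 28.77

Expanding (0.5184 + 0.4816)^3:
P(M) = 0.5184^3 = 0.139314
P(M+2) = 3 × 0.5184^2 × 0.4816^1 = 0.388273
P(M+4) = 3 × 0.5184^1 × 0.4816^2 = 0.360711
P(M+6) = 0.4816^3 = 0.111702
The M+2 peak is largest (0.388273); scaling to 100 gives 35.88 : 100.00 : 92.90 : 28.77.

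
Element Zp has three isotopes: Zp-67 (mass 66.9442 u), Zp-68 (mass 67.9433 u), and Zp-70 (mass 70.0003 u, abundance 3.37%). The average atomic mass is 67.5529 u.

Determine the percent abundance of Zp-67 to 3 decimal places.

46.014%

The remaining 96.63% is split between Zp-67 (fraction x) and Zp-68 (fraction 0.9663 − x).
Substituting: 66.9442x + 67.9433(0.9663 − x) = 65.19388989
(66.9442 − 67.9433)x = -0.4597209  ⇒  x = 0.46014, y = 0.50616
Zp-67: 46.014%, Zp-68: 50.616%.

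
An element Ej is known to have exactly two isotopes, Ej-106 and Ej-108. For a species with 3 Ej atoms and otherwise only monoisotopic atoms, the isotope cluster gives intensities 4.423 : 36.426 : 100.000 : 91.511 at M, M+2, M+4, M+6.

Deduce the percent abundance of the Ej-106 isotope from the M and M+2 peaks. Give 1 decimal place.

26.7%

If p is the fraction of Ej that is Ej-106, then I(M+2)/I(M) = [C(3,1)·p^2·(1−p)] / p^3 = 3·(1−p)/p = 36.426/4.423 = 8.2356
(1−p)/p = 8.2356/3 = 2.7452  ⇒  p = 1/(1 + 2.7452) = 0.2670
Ej-106: 26.7%, Ej-108: 73.3%.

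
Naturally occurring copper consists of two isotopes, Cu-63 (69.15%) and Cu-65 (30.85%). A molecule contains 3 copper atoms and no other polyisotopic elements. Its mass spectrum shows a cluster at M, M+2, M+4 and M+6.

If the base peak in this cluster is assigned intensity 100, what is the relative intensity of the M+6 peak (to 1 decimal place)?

6.6

(0.6915 + 0.3085)^3 gives M 0.3307, M+2 0.4425, M+4 0.1974, M+6 0.0294; the largest is M+2.
P(M+2) = C(3,1) × 0.6915^2 × 0.3085^1 = 3 × 0.47817225 × 0.3085 = 0.442548 (base)
P(M+6) = C(3,3) × 0.6915^0 × 0.3085^3 = 1 × 1.0000 × 0.02936064 = 0.029361
Relative intensity = 0.029361 / 0.442548 × 100 = 6.6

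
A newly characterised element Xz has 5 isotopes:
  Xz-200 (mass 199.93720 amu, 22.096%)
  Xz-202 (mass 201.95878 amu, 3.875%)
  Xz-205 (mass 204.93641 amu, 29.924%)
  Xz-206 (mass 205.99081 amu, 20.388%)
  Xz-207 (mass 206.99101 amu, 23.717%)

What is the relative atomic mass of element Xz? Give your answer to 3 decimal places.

The abundance-weighted mean is 0.22096 × 199.93720 + 0.03875 × 201.95878 + 0.29924 × 204.93641 + 0.20388 × 205.99081 + 0.23717 × 206.99101
= 44.178124 + 7.825903 + 61.325171 + 41.997406 + 49.092058 = 204.418662 amu

204.419 amu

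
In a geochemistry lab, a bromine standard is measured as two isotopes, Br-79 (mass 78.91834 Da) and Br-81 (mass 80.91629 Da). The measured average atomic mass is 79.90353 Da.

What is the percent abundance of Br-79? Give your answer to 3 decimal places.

Writing the weighted mean with unknown fraction x of Br-79:
78.91834·x + 80.91629·(1 − x) = 79.90353
(78.91834 − 80.91629)·x = 79.90353 − 80.91629
x = -1.01276 / -1.99795 = 0.50690 → 50.690% Br-79, 49.310% Br-81.

50.690%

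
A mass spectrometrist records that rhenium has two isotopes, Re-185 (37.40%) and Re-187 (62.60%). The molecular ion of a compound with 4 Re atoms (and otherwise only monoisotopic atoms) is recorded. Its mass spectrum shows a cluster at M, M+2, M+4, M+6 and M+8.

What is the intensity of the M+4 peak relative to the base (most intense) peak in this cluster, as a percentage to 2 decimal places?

(0.3740 + 0.6260)^4 gives M 0.0196, M+2 0.1310, M+4 0.3289, M+6 0.3670, M+8 0.1536; the largest is M+6.
P(M+6) = C(4,3) × 0.3740^1 × 0.6260^3 = 4 × 0.3740 × 0.24531438 = 0.366990 (base)
P(M+4) = C(4,2) × 0.3740^2 × 0.6260^2 = 6 × 0.139876 × 0.391876 = 0.328884
Relative intensity = 0.328884 / 0.366990 × 100 = 89.62

89.62%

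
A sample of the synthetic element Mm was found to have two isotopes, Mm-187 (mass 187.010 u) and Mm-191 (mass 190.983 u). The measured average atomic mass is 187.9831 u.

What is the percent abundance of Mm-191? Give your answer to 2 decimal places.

Writing the weighted mean with unknown fraction x of Mm-187:
187.010·x + 190.983·(1 − x) = 187.9831
(187.010 − 190.983)·x = 187.9831 − 190.983
x = -2.9999 / -3.973 = 0.75507 → 75.51% Mm-187, 24.49% Mm-191.

24.49%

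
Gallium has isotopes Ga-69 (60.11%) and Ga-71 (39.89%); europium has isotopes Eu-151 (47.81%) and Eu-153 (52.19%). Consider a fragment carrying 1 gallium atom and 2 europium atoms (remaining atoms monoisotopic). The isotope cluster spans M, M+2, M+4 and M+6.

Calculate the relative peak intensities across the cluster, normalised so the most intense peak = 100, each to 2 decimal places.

35.13 : 100.00 : 92.75 : 27.78

Gallium pattern (n=1): 0.6011 : 0.3989
Europium pattern (n=2): 0.22857961 : 0.49904078 : 0.27237961
Convolve the two distributions (both contribute in 2-u steps):
  M: 0.6011×0.22857961 = 0.137399
  M+2: 0.6011×0.49904078 + 0.3989×0.22857961 = 0.391154
  M+4: 0.6011×0.27237961 + 0.3989×0.49904078 = 0.362795
  M+6: 0.3989×0.27237961 = 0.108652
Scale to base peak (0.391154) = 100: 35.13 : 100.00 : 92.75 : 27.78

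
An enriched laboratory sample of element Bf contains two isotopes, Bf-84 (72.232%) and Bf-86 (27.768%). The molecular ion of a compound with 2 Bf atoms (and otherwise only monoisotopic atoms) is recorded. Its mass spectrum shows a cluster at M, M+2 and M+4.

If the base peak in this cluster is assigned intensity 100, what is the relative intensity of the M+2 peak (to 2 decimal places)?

(0.72232 + 0.27768)^2 gives M 0.5217, M+2 0.4011, M+4 0.0771; the largest is M.
P(M) = C(2,0) × 0.72232^2 × 0.27768^0 = 1 × 0.52174618 × 1.0000 = 0.521746 (base)
P(M+2) = C(2,1) × 0.72232^1 × 0.27768^1 = 2 × 0.72232 × 0.27768 = 0.401148
Relative intensity = 0.401148 / 0.521746 × 100 = 76.89

76.89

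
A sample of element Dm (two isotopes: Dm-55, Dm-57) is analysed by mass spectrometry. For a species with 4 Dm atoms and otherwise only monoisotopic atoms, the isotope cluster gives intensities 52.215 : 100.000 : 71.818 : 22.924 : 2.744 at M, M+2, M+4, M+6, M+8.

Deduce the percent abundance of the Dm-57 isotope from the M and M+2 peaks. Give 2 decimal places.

32.38%

Write p for the Dm-55 fraction. I(M+2)/I(M) = [C(4,1)·p^3·(1−p)] / p^4 = 4·(1−p)/p = 100.000/52.215 = 1.9152
(1−p)/p = 1.9152/4 = 0.4788  ⇒  p = 1/(1 + 0.4788) = 0.6762
Dm-55: 67.62%, Dm-57: 32.38%.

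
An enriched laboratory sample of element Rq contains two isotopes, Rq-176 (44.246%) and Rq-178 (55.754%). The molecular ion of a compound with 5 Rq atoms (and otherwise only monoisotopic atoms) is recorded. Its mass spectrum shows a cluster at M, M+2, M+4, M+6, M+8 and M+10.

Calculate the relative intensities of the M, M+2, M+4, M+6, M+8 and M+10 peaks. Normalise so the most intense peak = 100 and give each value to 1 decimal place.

5.0 : 31.5 : 79.4 : 100.0 : 63.0 : 15.9

Expanding (0.44246 + 0.55754)^5:
P(M) = 0.44246^5 = 0.016958
P(M+2) = 5 × 0.44246^4 × 0.55754^1 = 0.106842
P(M+4) = 10 × 0.44246^3 × 0.55754^2 = 0.269261
P(M+6) = 10 × 0.44246^2 × 0.55754^3 = 0.339294
P(M+8) = 5 × 0.44246^1 × 0.55754^4 = 0.213771
P(M+10) = 0.55754^5 = 0.053874
The M+6 peak is largest (0.339294); scaling to 100 gives 5.0 : 31.5 : 79.4 : 100.0 : 63.0 : 15.9.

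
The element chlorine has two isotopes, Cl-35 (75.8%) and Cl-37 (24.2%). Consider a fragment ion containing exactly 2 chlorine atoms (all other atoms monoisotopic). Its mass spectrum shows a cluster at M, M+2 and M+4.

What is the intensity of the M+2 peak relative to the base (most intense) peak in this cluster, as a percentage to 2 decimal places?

Term probabilities: M 0.5746, M+2 0.3669, M+4 0.0586. Base peak = M.
P(M) = C(2,0) × 0.758^2 × 0.242^0 = 1 × 0.574564 × 1.0000 = 0.574564 (base)
P(M+2) = C(2,1) × 0.758^1 × 0.242^1 = 2 × 0.7580 × 0.2420 = 0.366872
Relative intensity = 0.366872 / 0.574564 × 100 = 63.85

63.85%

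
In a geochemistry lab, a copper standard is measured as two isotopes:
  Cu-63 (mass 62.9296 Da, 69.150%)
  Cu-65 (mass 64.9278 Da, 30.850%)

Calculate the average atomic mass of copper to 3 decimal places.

Weight each isotope mass by its fractional abundance: 0.69150 × 62.9296 + 0.30850 × 64.9278
= 43.51582 + 20.03023 = 63.54605 Da

63.546 Da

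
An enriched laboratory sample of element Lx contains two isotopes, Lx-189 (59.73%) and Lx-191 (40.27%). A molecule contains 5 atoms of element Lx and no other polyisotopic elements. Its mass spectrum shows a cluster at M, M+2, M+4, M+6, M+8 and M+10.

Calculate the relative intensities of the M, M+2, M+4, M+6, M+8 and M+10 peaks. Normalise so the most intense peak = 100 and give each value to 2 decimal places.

Each Lx atom is independently Lx-189 (p = 0.5973) or Lx-191 (q = 0.4027); the cluster is the binomial expansion (p + q)^5.
P(M) = 0.5973^5 = 0.076026
P(M+2) = 5 × 0.5973^4 × 0.4027^1 = 0.256284
P(M+4) = 10 × 0.5973^3 × 0.4027^2 = 0.345574
P(M+6) = 10 × 0.5973^2 × 0.4027^3 = 0.232986
P(M+8) = 5 × 0.5973^1 × 0.4027^4 = 0.078540
P(M+10) = 0.4027^5 = 0.010590
The M+4 peak is largest (0.345574); scaling to 100 gives 22.00 : 74.16 : 100.00 : 67.42 : 22.73 : 3.06.

22.00 : 74.16 : 100.00 : 67.42 : 22.73 : 3.06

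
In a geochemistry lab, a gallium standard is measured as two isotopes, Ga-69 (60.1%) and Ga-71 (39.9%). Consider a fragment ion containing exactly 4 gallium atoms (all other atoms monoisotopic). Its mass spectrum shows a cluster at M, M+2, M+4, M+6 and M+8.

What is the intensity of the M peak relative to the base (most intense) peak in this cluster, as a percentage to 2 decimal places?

(0.601 + 0.399)^4 gives M 0.1305, M+2 0.3465, M+4 0.3450, M+6 0.1527, M+8 0.0253; the largest is M+2.
P(M+2) = C(4,1) × 0.601^3 × 0.399^1 = 4 × 0.2170818 × 0.3990 = 0.346463 (base)
P(M) = C(4,0) × 0.601^4 × 0.399^0 = 1 × 0.13046616 × 1.0000 = 0.130466
Relative intensity = 0.130466 / 0.346463 × 100 = 37.66

37.66%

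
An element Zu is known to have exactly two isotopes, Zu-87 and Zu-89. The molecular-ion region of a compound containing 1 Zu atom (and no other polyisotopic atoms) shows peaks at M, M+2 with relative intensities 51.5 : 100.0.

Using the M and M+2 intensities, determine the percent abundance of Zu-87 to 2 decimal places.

Let p = fractional abundance of Zu-87. I(M+2)/I(M) = [C(1,1)·p^0·(1−p)] / p^1 = 1·(1−p)/p = 100.0/51.5 = 1.9417
(1−p)/p = 1.9417/1 = 1.9417  ⇒  p = 1/(1 + 1.9417) = 0.3399
Zu-87: 33.99%, Zu-89: 66.01%.

33.99%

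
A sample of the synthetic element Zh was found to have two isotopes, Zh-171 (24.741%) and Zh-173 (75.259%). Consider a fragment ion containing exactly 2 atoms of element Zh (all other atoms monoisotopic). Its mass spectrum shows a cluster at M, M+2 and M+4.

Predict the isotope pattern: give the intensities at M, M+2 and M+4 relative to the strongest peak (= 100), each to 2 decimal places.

Expanding (0.24741 + 0.75259)^2:
P(M) = 0.24741^2 = 0.061212
P(M+2) = 2 × 0.24741^1 × 0.75259^1 = 0.372397
P(M+4) = 0.75259^2 = 0.566392
The M+4 peak is largest (0.566392); scaling to 100 gives 10.81 : 65.75 : 100.00.

10.81 : 65.75 : 100.00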